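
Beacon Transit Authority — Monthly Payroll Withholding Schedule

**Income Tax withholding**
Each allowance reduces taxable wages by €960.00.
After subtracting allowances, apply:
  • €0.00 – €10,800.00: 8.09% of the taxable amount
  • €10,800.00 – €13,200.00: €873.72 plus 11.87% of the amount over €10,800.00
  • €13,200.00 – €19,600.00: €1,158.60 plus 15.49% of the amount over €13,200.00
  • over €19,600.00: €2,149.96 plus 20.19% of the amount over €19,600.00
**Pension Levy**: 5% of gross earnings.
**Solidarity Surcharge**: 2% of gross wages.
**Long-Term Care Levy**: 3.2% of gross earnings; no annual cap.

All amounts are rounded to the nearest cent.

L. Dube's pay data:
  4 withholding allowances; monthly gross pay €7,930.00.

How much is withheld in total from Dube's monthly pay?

Income Tax: taxable = €7,930.00 − 4×€960.00 = €4,090.00
  8.09% × €4,090.00 = €330.88
Pension Levy: 5% × €7,930.00 = €396.50
Solidarity Surcharge: 2% × €7,930.00 = €158.60
Long-Term Care Levy: 3.2% × €7,930.00 = €253.76
Total: €330.88 + €396.50 + €158.60 + €253.76 = €1,139.74

€1,139.74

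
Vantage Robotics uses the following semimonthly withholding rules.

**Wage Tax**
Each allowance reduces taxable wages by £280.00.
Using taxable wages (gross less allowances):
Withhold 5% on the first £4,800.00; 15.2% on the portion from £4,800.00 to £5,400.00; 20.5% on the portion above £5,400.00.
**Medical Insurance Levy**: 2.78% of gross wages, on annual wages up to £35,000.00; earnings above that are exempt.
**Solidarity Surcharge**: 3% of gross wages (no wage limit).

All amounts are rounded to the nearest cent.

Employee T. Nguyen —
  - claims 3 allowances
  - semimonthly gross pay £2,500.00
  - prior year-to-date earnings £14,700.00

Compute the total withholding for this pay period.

£227.50

Wage Tax: taxable = £2,500.00 − 3×£280.00 = £1,660.00
  5% × £1,660.00 = £83.00
Medical Insurance Levy: 2.78% × £2,500.00 = £69.50
Solidarity Surcharge: 3% × £2,500.00 = £75.00
Total: £83.00 + £69.50 + £75.00 = £227.50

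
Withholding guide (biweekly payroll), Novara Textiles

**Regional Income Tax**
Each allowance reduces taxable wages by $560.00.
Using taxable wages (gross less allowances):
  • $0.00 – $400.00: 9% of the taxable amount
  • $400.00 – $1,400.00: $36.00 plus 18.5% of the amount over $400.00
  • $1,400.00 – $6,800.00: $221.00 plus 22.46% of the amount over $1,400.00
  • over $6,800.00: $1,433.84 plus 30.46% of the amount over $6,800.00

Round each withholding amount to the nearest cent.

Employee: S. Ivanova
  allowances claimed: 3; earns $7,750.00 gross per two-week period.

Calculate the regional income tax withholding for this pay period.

$1,269.88

Regional Income Tax: taxable = $7,750.00 − 3×$560.00 = $6,070.00
  $221.00 + 22.46% × ($6,070.00 − $1,400.00) = $221.00 + 22.46% × $4,670.00 = $1,269.88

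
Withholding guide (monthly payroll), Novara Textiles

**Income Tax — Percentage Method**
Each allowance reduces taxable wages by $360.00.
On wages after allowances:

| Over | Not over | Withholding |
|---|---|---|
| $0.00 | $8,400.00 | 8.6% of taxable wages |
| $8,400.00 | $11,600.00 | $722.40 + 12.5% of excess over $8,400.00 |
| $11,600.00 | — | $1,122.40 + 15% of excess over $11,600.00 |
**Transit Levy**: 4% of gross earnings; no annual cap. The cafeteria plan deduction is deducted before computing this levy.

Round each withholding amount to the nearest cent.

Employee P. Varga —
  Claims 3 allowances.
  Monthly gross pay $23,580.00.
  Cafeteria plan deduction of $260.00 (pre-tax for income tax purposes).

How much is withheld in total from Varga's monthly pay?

$3,651.20

Income Tax: taxable = $23,580.00 − $260.00 − 3×$360.00 = $22,240.00
  $1,122.40 + 15% × ($22,240.00 − $11,600.00) = $1,122.40 + 15% × $10,640.00 = $2,718.40
Transit Levy: 4% × $23,320.00 = $932.80
Total: $2,718.40 + $932.80 = $3,651.20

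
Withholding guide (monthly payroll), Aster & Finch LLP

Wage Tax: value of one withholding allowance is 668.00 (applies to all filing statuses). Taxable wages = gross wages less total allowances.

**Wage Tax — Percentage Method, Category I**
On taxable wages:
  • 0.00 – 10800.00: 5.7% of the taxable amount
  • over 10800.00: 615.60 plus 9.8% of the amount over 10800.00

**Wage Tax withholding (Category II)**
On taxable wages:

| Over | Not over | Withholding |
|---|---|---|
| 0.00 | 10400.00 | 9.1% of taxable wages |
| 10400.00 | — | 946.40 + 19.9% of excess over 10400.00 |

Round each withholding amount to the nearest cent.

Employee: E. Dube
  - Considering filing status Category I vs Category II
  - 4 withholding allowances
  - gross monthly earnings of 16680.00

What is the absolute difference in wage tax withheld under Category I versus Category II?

Wage Tax (Category I): taxable = 16680.00 − 4×668.00 = 14008.00
  615.60 + 9.8% × (14008.00 − 10800.00) = 615.60 + 9.8% × 3208.00 = 929.98
Wage Tax (Category II): taxable = 16680.00 − 4×668.00 = 14008.00
  946.40 + 19.9% × (14008.00 − 10400.00) = 946.40 + 19.9% × 3608.00 = 1664.39
Difference: |929.98 − 1664.39| = 734.41 (higher under Category II)

734.41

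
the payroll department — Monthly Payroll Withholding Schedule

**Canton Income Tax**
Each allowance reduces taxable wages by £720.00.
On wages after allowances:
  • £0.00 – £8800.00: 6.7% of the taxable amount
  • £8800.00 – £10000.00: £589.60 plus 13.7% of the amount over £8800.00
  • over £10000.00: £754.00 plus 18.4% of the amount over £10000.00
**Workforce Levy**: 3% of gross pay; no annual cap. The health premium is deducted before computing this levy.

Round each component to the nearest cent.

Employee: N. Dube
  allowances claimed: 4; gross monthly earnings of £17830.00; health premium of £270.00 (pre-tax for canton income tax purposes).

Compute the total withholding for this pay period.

Canton Income Tax: taxable = £17830.00 − £270.00 − 4×£720.00 = £14680.00
  £754.00 + 18.4% × (£14680.00 − £10000.00) = £754.00 + 18.4% × £4680.00 = £1615.12
Workforce Levy: 3% × £17560.00 = £526.80
Total: £1615.12 + £526.80 = £2141.92

£2141.92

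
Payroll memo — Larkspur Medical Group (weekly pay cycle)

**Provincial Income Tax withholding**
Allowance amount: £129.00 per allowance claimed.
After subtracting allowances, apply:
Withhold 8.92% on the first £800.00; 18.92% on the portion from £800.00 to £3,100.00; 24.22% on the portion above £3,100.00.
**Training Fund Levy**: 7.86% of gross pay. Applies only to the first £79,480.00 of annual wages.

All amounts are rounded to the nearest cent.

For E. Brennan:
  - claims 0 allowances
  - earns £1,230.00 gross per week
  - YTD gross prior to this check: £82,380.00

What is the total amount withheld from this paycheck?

£152.72

Provincial Income Tax: taxable = £1,230.00
  £71.36 + 18.92% × (£1,230.00 − £800.00) = £71.36 + 18.92% × £430.00 = £152.72
Training Fund Levy: YTD £82,380.00 ≥ cap £79,480.00 → £0.00
Total: £152.72 + £0.00 = £152.72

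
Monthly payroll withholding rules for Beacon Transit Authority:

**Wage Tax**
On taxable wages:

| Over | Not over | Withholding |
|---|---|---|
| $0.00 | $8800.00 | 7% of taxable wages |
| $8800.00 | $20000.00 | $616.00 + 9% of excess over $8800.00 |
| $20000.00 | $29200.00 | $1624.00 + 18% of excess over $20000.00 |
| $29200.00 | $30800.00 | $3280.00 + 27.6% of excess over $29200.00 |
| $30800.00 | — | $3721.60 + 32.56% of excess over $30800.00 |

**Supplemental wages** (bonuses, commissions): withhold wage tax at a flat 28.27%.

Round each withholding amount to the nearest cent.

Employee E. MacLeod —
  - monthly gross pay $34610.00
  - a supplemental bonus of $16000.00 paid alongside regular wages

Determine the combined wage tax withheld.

$9485.34

Wage Tax: taxable = $34610.00
  $3721.60 + 32.56% × ($34610.00 − $30800.00) = $3721.60 + 32.56% × $3810.00 = $4962.14
Supplemental (28.27% flat on bonus): 28.27% × $16000.00 = $4523.20
Total wage tax: $4962.14 + $4523.20 = $9485.34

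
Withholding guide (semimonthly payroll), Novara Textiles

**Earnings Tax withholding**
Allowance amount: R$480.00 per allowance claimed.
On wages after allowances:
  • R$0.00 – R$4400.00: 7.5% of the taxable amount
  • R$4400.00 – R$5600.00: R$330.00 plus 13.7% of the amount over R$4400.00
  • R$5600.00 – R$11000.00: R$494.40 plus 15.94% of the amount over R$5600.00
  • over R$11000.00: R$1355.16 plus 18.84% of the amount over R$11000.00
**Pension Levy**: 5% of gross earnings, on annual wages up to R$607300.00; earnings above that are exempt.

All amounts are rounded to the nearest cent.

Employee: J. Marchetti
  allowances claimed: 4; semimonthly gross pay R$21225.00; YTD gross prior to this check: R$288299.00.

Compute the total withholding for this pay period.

Earnings Tax: taxable = R$21225.00 − 4×R$480.00 = R$19305.00
  R$1355.16 + 18.84% × (R$19305.00 − R$11000.00) = R$1355.16 + 18.84% × R$8305.00 = R$2919.82
Pension Levy: 5% × R$21225.00 = R$1061.25
Total: R$2919.82 + R$1061.25 = R$3981.07

R$3981.07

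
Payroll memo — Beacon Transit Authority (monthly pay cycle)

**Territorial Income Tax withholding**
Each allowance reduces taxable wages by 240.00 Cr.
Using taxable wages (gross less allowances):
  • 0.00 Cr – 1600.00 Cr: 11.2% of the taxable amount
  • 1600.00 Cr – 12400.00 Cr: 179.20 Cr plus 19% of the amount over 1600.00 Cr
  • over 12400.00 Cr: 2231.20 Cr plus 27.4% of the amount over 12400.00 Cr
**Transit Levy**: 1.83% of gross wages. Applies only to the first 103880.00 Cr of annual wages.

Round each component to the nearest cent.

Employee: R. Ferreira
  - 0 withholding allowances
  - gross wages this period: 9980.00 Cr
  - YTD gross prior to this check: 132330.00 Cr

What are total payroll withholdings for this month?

1771.40 Cr

Territorial Income Tax: taxable = 9980.00 Cr
  179.20 Cr + 19% × (9980.00 Cr − 1600.00 Cr) = 179.20 Cr + 19% × 8380.00 Cr = 1771.40 Cr
Transit Levy: YTD 132330.00 Cr ≥ cap 103880.00 Cr → 0.00 Cr
Total: 1771.40 Cr + 0.00 Cr = 1771.40 Cr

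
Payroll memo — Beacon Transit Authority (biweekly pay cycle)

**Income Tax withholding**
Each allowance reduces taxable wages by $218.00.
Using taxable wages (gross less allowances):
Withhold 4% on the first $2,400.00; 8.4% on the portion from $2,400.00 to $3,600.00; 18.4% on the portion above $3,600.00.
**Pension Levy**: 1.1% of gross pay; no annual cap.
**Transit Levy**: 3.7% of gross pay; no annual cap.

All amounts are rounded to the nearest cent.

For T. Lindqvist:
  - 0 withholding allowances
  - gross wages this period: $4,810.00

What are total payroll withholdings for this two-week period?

Income Tax: taxable = $4,810.00
  $196.80 + 18.4% × ($4,810.00 − $3,600.00) = $196.80 + 18.4% × $1,210.00 = $419.44
Pension Levy: 1.1% × $4,810.00 = $52.91
Transit Levy: 3.7% × $4,810.00 = $177.97
Total: $419.44 + $52.91 + $177.97 = $650.32

$650.32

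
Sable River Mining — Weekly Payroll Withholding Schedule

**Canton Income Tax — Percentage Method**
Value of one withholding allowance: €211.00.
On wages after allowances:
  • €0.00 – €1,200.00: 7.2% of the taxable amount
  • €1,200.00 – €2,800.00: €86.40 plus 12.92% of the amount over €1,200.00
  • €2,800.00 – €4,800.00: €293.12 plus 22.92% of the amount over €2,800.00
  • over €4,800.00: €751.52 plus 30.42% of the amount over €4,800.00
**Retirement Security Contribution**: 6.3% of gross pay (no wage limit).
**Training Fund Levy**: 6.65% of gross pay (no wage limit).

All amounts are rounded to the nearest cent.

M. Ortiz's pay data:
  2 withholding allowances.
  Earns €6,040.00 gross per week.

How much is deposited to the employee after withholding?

€4,257.46

Canton Income Tax: taxable = €6,040.00 − 2×€211.00 = €5,618.00
  €751.52 + 30.42% × (€5,618.00 − €4,800.00) = €751.52 + 30.42% × €818.00 = €1,000.36
Retirement Security Contribution: 6.3% × €6,040.00 = €380.52
Training Fund Levy: 6.65% × €6,040.00 = €401.66
Total withheld: €1,000.36 + €380.52 + €401.66 = €1,782.54
Net pay: €6,040.00 − €1,782.54 = €4,257.46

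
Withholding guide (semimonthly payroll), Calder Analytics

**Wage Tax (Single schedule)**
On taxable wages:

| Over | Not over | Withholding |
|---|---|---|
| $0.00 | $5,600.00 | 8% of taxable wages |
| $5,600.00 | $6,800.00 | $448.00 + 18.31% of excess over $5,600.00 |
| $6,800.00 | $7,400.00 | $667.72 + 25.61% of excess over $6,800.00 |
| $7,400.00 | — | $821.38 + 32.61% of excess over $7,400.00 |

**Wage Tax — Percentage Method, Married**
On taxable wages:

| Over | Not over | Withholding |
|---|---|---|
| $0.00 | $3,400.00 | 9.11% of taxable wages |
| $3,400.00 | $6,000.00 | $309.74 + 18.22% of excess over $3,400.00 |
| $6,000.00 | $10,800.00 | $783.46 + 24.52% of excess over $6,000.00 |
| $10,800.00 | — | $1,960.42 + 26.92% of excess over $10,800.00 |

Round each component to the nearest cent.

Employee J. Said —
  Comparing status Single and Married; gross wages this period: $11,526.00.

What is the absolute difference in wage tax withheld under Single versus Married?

$11.01

Wage Tax (Single): taxable = $11,526.00
  $821.38 + 32.61% × ($11,526.00 − $7,400.00) = $821.38 + 32.61% × $4,126.00 = $2,166.87
Wage Tax (Married): taxable = $11,526.00
  $1,960.42 + 26.92% × ($11,526.00 − $10,800.00) = $1,960.42 + 26.92% × $726.00 = $2,155.86
Difference: |$2,166.87 − $2,155.86| = $11.01 (higher under Single)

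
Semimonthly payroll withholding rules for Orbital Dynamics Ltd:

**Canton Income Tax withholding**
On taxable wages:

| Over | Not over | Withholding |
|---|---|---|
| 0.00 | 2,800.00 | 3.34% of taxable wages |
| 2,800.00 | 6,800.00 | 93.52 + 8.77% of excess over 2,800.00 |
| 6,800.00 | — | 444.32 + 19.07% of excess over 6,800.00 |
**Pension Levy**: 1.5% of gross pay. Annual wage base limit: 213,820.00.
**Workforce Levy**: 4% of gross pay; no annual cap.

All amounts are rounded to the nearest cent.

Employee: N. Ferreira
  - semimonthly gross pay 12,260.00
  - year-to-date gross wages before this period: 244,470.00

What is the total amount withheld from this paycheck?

Canton Income Tax: taxable = 12,260.00
  444.32 + 19.07% × (12,260.00 − 6,800.00) = 444.32 + 19.07% × 5,460.00 = 1,485.54
Pension Levy: YTD 244,470.00 ≥ cap 213,820.00 → 0.00
Workforce Levy: 4% × 12,260.00 = 490.40
Total: 1,485.54 + 0.00 + 490.40 = 1,975.94

1,975.94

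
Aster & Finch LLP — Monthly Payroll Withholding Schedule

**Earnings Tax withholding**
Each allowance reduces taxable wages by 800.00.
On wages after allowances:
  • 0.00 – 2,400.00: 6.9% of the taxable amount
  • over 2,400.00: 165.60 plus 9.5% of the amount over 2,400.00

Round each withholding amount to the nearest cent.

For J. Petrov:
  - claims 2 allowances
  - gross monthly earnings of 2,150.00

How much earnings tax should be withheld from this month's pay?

Earnings Tax: taxable = 2,150.00 − 2×800.00 = 550.00
  6.9% × 550.00 = 37.95

37.95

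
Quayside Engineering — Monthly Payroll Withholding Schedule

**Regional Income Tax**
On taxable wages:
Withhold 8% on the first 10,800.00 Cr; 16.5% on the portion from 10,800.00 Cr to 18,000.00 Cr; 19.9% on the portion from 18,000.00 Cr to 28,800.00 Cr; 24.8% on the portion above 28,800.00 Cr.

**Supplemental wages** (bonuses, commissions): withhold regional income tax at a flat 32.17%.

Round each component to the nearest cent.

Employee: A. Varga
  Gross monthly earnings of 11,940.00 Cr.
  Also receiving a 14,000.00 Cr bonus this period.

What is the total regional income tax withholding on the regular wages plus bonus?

5,555.90 Cr

Regional Income Tax: taxable = 11,940.00 Cr
  864.00 Cr + 16.5% × (11,940.00 Cr − 10,800.00 Cr) = 864.00 Cr + 16.5% × 1,140.00 Cr = 1,052.10 Cr
Supplemental (32.17% flat on bonus): 32.17% × 14,000.00 Cr = 4,503.80 Cr
Total regional income tax: 1,052.10 Cr + 4,503.80 Cr = 5,555.90 Cr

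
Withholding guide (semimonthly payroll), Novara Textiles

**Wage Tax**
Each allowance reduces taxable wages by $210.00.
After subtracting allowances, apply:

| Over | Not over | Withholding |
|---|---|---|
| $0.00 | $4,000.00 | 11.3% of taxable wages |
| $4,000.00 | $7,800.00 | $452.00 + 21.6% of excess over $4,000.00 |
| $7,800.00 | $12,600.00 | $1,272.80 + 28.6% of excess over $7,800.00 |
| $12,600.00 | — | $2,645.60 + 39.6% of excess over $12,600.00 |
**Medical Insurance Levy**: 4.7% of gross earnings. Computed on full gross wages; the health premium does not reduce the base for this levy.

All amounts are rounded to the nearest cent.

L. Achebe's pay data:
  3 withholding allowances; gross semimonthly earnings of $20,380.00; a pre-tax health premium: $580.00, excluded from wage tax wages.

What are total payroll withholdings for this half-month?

Wage Tax: taxable = $20,380.00 − $580.00 − 3×$210.00 = $19,170.00
  $2,645.60 + 39.6% × ($19,170.00 − $12,600.00) = $2,645.60 + 39.6% × $6,570.00 = $5,247.32
Medical Insurance Levy: 4.7% × $20,380.00 = $957.86
Total: $5,247.32 + $957.86 = $6,205.18

$6,205.18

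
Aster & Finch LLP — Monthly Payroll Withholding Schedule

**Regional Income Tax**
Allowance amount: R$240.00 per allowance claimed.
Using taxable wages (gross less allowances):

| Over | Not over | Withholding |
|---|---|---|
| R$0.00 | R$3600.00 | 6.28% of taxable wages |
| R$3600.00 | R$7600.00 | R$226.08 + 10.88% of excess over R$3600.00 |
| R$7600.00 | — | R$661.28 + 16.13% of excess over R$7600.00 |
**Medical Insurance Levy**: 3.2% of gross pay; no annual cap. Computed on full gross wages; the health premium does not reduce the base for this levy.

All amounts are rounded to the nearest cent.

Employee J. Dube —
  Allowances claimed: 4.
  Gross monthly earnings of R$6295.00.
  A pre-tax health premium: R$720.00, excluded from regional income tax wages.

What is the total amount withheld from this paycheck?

R$537.95

Regional Income Tax: taxable = R$6295.00 − R$720.00 − 4×R$240.00 = R$4615.00
  R$226.08 + 10.88% × (R$4615.00 − R$3600.00) = R$226.08 + 10.88% × R$1015.00 = R$336.51
Medical Insurance Levy: 3.2% × R$6295.00 = R$201.44
Total: R$336.51 + R$201.44 = R$537.95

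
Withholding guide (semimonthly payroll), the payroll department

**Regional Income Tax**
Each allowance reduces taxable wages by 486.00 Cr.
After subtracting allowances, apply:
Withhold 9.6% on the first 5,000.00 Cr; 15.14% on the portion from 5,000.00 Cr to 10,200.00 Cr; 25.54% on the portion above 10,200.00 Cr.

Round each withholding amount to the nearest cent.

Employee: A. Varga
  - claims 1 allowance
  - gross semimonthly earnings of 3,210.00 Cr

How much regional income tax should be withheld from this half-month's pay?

261.50 Cr

Regional Income Tax: taxable = 3,210.00 Cr − 1×486.00 Cr = 2,724.00 Cr
  9.6% × 2,724.00 Cr = 261.50 Cr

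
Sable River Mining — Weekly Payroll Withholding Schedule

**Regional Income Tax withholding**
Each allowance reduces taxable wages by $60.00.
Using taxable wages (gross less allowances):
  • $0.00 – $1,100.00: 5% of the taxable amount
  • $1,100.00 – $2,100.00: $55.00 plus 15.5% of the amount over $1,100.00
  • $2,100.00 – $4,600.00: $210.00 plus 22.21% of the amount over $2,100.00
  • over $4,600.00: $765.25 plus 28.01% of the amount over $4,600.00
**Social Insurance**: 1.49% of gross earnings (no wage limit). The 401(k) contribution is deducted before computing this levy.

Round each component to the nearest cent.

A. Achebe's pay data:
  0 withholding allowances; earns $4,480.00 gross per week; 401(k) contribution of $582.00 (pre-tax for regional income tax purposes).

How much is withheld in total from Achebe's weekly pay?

Regional Income Tax: taxable = $4,480.00 − $582.00 = $3,898.00
  $210.00 + 22.21% × ($3,898.00 − $2,100.00) = $210.00 + 22.21% × $1,798.00 = $609.34
Social Insurance: 1.49% × $3,898.00 = $58.08
Total: $609.34 + $58.08 = $667.42

$667.42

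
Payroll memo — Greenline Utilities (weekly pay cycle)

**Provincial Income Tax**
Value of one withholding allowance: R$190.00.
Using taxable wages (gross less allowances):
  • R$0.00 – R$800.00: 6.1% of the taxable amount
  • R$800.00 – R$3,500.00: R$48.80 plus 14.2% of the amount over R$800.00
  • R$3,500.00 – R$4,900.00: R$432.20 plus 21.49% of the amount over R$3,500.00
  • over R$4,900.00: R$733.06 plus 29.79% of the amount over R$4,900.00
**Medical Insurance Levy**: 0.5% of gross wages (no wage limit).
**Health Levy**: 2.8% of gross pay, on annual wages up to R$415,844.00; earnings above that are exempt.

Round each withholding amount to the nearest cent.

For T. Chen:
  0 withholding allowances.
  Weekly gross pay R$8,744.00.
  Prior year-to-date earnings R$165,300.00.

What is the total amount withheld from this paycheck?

Provincial Income Tax: taxable = R$8,744.00
  R$733.06 + 29.79% × (R$8,744.00 − R$4,900.00) = R$733.06 + 29.79% × R$3,844.00 = R$1,878.19
Medical Insurance Levy: 0.5% × R$8,744.00 = R$43.72
Health Levy: 2.8% × R$8,744.00 = R$244.83
Total: R$1,878.19 + R$43.72 + R$244.83 = R$2,166.74

R$2,166.74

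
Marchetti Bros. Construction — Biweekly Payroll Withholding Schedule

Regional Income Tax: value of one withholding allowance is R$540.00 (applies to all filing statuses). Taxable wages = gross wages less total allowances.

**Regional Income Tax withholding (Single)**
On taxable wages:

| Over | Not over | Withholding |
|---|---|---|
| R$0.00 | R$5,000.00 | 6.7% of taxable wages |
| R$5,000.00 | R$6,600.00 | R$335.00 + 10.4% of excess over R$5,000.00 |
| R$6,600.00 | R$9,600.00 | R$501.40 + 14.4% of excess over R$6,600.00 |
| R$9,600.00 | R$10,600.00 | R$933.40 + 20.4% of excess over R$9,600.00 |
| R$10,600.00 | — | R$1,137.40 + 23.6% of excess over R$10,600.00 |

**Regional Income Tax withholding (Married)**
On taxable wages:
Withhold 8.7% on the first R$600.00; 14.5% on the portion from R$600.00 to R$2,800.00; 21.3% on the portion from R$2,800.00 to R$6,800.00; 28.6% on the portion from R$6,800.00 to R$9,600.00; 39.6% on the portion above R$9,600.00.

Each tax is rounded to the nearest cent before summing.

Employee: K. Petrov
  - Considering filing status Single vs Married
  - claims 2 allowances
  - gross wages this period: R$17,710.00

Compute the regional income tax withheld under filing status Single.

Regional Income Tax (Single): taxable = R$17,710.00 − 2×R$540.00 = R$16,630.00
  R$1,137.40 + 23.6% × (R$16,630.00 − R$10,600.00) = R$1,137.40 + 23.6% × R$6,030.00 = R$2,560.48

R$2,560.48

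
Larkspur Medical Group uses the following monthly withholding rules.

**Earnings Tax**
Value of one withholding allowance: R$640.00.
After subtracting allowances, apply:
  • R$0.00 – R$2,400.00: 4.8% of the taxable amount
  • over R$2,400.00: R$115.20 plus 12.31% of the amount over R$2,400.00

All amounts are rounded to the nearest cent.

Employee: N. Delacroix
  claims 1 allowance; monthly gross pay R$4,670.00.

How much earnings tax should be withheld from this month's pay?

Earnings Tax: taxable = R$4,670.00 − 1×R$640.00 = R$4,030.00
  R$115.20 + 12.31% × (R$4,030.00 − R$2,400.00) = R$115.20 + 12.31% × R$1,630.00 = R$315.85

R$315.85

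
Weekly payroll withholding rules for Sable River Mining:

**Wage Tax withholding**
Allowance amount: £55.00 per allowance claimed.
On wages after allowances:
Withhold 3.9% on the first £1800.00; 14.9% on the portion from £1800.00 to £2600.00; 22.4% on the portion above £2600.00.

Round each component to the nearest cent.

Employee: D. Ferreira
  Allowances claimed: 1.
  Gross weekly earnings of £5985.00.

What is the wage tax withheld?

Wage Tax: taxable = £5985.00 − 1×£55.00 = £5930.00
  £189.40 + 22.4% × (£5930.00 − £2600.00) = £189.40 + 22.4% × £3330.00 = £935.32

£935.32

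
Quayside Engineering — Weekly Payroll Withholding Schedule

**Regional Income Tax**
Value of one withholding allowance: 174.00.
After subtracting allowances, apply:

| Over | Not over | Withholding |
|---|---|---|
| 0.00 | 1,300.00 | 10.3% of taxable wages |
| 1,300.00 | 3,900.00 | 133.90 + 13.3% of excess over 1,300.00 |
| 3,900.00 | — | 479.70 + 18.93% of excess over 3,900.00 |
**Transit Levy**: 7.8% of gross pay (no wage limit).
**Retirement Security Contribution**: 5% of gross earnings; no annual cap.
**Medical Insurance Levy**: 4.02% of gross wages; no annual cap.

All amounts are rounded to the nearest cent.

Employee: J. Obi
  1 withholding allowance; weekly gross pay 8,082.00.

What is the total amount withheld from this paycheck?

Regional Income Tax: taxable = 8,082.00 − 1×174.00 = 7,908.00
  479.70 + 18.93% × (7,908.00 − 3,900.00) = 479.70 + 18.93% × 4,008.00 = 1,238.41
Transit Levy: 7.8% × 8,082.00 = 630.40
Retirement Security Contribution: 5% × 8,082.00 = 404.10
Medical Insurance Levy: 4.02% × 8,082.00 = 324.90
Total: 1,238.41 + 630.40 + 404.10 + 324.90 = 2,597.81

2,597.81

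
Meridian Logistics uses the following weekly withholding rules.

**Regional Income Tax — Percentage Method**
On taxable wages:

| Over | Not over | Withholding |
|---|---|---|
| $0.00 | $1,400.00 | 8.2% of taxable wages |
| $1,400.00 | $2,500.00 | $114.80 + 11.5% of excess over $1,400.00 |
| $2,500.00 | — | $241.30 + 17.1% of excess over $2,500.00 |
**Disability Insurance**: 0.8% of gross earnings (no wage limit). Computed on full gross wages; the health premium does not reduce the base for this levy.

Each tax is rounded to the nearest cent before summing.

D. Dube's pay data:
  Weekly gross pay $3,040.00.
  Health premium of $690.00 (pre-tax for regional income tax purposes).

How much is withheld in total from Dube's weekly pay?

$248.37

Regional Income Tax: taxable = $3,040.00 − $690.00 = $2,350.00
  $114.80 + 11.5% × ($2,350.00 − $1,400.00) = $114.80 + 11.5% × $950.00 = $224.05
Disability Insurance: 0.8% × $3,040.00 = $24.32
Total: $224.05 + $24.32 = $248.37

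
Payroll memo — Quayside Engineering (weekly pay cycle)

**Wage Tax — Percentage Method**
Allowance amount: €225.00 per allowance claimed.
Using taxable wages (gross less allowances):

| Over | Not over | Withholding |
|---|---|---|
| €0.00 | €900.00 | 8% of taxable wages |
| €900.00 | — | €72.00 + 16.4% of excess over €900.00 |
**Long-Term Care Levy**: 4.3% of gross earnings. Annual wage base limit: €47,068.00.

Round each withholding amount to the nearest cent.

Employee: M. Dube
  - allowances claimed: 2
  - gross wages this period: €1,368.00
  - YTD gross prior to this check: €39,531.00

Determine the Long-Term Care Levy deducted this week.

Long-Term Care Levy: 4.3% × €1,368.00 = €58.82

€58.82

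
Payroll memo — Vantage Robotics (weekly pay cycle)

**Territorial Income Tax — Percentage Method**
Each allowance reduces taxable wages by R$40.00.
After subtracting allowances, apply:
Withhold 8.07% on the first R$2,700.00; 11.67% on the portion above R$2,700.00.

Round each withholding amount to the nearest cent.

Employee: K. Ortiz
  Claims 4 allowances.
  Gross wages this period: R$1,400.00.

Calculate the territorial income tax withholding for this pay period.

Territorial Income Tax: taxable = R$1,400.00 − 4×R$40.00 = R$1,240.00
  8.07% × R$1,240.00 = R$100.07

R$100.07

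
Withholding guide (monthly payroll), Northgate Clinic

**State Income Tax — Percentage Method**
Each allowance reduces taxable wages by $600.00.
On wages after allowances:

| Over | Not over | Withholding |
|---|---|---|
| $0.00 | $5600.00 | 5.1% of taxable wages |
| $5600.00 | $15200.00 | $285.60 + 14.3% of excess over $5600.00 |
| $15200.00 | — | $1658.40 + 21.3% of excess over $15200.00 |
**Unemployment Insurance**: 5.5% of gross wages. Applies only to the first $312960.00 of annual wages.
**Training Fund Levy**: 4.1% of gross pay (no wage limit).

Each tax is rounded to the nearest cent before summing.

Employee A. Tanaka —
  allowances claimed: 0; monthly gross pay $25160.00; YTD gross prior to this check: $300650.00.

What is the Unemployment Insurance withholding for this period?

$677.05

Unemployment Insurance: cap $312960.00 − YTD $300650.00 = $12310.00 subject; 5.5% × $12310.00 = $677.05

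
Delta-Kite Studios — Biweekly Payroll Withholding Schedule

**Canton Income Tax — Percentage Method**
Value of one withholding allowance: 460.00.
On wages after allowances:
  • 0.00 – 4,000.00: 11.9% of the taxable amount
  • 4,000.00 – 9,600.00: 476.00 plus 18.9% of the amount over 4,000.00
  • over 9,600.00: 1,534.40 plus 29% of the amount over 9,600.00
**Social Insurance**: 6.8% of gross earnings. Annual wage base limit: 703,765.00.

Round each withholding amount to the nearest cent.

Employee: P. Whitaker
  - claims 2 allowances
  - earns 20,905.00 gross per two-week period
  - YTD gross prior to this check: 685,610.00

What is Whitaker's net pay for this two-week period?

Canton Income Tax: taxable = 20,905.00 − 2×460.00 = 19,985.00
  1,534.40 + 29% × (19,985.00 − 9,600.00) = 1,534.40 + 29% × 10,385.00 = 4,546.05
Social Insurance: cap 703,765.00 − YTD 685,610.00 = 18,155.00 subject; 6.8% × 18,155.00 = 1,234.54
Total withheld: 4,546.05 + 1,234.54 = 5,780.59
Net pay: 20,905.00 − 5,780.59 = 15,124.41

15,124.41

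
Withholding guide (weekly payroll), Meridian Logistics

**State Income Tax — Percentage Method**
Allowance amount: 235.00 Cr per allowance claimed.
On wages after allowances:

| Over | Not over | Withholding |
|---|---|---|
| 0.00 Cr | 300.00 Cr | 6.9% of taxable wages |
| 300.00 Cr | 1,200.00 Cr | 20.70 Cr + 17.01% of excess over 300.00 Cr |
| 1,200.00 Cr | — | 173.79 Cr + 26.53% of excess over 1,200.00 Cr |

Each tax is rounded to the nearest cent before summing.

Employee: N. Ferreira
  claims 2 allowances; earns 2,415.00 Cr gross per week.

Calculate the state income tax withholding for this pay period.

371.44 Cr

State Income Tax: taxable = 2,415.00 Cr − 2×235.00 Cr = 1,945.00 Cr
  173.79 Cr + 26.53% × (1,945.00 Cr − 1,200.00 Cr) = 173.79 Cr + 26.53% × 745.00 Cr = 371.44 Cr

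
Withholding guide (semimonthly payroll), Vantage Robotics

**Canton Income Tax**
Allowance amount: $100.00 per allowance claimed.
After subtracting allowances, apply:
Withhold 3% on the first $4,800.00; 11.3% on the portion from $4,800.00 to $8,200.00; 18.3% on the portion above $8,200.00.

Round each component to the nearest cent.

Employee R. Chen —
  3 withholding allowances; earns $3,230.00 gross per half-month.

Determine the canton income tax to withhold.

Canton Income Tax: taxable = $3,230.00 − 3×$100.00 = $2,930.00
  3% × $2,930.00 = $87.90

$87.90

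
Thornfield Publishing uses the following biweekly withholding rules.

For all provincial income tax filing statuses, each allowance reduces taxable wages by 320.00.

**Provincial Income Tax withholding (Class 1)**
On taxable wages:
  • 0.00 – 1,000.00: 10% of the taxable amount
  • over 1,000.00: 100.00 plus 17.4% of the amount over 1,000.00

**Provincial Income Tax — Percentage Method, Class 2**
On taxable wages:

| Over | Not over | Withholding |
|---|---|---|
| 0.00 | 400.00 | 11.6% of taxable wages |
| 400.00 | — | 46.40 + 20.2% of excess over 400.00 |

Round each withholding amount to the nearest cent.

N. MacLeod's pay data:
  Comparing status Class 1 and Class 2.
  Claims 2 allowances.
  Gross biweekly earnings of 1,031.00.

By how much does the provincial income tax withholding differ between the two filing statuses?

Provincial Income Tax (Class 1): taxable = 1,031.00 − 2×320.00 = 391.00
  10% × 391.00 = 39.10
Provincial Income Tax (Class 2): taxable = 1,031.00 − 2×320.00 = 391.00
  11.6% × 391.00 = 45.36
Difference: |39.10 − 45.36| = 6.26 (higher under Class 2)

6.26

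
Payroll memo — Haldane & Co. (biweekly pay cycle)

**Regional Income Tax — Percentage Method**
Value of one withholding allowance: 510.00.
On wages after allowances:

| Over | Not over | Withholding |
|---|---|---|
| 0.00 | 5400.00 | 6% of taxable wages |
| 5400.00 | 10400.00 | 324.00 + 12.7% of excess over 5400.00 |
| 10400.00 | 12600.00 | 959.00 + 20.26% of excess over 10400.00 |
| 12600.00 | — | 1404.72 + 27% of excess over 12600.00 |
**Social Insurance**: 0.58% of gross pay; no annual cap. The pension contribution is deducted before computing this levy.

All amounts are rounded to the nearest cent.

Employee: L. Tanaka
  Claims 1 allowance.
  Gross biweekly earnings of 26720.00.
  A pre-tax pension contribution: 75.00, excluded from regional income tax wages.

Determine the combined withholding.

Regional Income Tax: taxable = 26720.00 − 75.00 − 1×510.00 = 26135.00
  1404.72 + 27% × (26135.00 − 12600.00) = 1404.72 + 27% × 13535.00 = 5059.17
Social Insurance: 0.58% × 26645.00 = 154.54
Total: 5059.17 + 154.54 = 5213.71

5213.71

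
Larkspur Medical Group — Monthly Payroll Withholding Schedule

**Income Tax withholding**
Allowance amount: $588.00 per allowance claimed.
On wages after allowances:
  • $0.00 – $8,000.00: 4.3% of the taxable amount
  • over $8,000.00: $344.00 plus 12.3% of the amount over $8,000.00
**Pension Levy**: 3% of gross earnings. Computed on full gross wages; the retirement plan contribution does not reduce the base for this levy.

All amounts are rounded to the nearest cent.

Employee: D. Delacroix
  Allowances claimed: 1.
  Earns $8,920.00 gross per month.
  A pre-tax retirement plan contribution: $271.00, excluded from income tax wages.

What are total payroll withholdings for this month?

$619.10

Income Tax: taxable = $8,920.00 − $271.00 − 1×$588.00 = $8,061.00
  $344.00 + 12.3% × ($8,061.00 − $8,000.00) = $344.00 + 12.3% × $61.00 = $351.50
Pension Levy: 3% × $8,920.00 = $267.60
Total: $351.50 + $267.60 = $619.10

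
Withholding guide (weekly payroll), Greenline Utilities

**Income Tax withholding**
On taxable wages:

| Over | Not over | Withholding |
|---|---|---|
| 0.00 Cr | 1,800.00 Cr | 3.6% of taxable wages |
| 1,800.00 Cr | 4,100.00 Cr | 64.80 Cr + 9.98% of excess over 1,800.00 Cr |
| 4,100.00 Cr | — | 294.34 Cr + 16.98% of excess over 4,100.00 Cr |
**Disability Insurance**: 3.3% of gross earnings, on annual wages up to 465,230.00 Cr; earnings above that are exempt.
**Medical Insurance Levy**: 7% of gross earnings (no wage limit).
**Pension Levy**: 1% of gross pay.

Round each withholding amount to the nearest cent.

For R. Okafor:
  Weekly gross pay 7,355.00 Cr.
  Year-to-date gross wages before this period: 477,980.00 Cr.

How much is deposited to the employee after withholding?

5,919.56 Cr

Income Tax: taxable = 7,355.00 Cr
  294.34 Cr + 16.98% × (7,355.00 Cr − 4,100.00 Cr) = 294.34 Cr + 16.98% × 3,255.00 Cr = 847.04 Cr
Disability Insurance: YTD 477,980.00 Cr ≥ cap 465,230.00 Cr → 0.00 Cr
Medical Insurance Levy: 7% × 7,355.00 Cr = 514.85 Cr
Pension Levy: 1% × 7,355.00 Cr = 73.55 Cr
Total withheld: 847.04 Cr + 0.00 Cr + 514.85 Cr + 73.55 Cr = 1,435.44 Cr
Net pay: 7,355.00 Cr − 1,435.44 Cr = 5,919.56 Cr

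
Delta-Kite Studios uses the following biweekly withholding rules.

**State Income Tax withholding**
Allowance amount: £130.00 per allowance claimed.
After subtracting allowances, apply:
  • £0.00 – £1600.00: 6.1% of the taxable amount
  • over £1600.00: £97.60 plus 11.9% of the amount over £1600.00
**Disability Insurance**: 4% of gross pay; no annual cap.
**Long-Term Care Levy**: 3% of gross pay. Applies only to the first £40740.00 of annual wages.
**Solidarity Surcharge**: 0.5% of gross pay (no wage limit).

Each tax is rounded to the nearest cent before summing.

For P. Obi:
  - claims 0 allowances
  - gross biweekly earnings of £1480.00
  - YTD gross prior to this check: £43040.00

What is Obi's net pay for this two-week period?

State Income Tax: taxable = £1480.00
  6.1% × £1480.00 = £90.28
Disability Insurance: 4% × £1480.00 = £59.20
Long-Term Care Levy: YTD £43040.00 ≥ cap £40740.00 → £0.00
Solidarity Surcharge: 0.5% × £1480.00 = £7.40
Total withheld: £90.28 + £59.20 + £0.00 + £7.40 = £156.88
Net pay: £1480.00 − £156.88 = £1323.12

£1323.12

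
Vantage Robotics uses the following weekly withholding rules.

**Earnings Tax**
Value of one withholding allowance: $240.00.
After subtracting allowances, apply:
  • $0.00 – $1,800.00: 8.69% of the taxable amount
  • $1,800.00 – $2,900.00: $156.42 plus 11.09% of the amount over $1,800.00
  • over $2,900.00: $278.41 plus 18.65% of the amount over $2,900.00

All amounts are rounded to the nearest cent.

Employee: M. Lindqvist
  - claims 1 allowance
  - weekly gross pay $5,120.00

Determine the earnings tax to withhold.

$647.68

Earnings Tax: taxable = $5,120.00 − 1×$240.00 = $4,880.00
  $278.41 + 18.65% × ($4,880.00 − $2,900.00) = $278.41 + 18.65% × $1,980.00 = $647.68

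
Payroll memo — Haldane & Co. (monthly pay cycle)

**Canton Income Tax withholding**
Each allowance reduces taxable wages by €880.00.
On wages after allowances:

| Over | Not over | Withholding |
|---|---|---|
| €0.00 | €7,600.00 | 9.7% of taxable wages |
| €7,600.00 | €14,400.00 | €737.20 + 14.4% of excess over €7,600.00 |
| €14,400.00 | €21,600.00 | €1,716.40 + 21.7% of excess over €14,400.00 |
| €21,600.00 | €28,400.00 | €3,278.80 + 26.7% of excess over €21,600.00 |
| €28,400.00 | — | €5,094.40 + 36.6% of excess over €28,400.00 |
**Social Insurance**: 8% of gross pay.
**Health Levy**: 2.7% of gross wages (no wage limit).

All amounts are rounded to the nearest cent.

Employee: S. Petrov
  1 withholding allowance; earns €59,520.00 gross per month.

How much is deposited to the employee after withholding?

€36,989.12

Canton Income Tax: taxable = €59,520.00 − 1×€880.00 = €58,640.00
  €5,094.40 + 36.6% × (€58,640.00 − €28,400.00) = €5,094.40 + 36.6% × €30,240.00 = €16,162.24
Social Insurance: 8% × €59,520.00 = €4,761.60
Health Levy: 2.7% × €59,520.00 = €1,607.04
Total withheld: €16,162.24 + €4,761.60 + €1,607.04 = €22,530.88
Net pay: €59,520.00 − €22,530.88 = €36,989.12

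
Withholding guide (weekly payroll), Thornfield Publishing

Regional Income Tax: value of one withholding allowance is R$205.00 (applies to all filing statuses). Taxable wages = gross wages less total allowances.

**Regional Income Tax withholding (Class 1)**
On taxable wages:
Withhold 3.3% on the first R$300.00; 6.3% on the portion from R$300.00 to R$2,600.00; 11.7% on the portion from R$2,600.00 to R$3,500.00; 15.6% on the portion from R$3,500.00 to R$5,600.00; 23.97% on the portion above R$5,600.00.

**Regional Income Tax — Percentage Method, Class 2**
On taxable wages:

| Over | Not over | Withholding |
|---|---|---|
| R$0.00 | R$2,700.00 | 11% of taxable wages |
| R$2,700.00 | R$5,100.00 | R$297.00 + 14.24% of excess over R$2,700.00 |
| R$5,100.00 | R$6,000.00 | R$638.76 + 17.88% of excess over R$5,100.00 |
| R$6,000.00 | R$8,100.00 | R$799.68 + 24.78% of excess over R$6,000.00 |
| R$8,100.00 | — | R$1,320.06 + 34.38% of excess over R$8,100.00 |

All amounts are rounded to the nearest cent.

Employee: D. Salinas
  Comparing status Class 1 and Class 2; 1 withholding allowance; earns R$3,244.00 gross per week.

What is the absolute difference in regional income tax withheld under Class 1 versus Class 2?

R$139.11

Regional Income Tax (Class 1): taxable = R$3,244.00 − 1×R$205.00 = R$3,039.00
  R$154.80 + 11.7% × (R$3,039.00 − R$2,600.00) = R$154.80 + 11.7% × R$439.00 = R$206.16
Regional Income Tax (Class 2): taxable = R$3,244.00 − 1×R$205.00 = R$3,039.00
  R$297.00 + 14.24% × (R$3,039.00 − R$2,700.00) = R$297.00 + 14.24% × R$339.00 = R$345.27
Difference: |R$206.16 − R$345.27| = R$139.11 (higher under Class 2)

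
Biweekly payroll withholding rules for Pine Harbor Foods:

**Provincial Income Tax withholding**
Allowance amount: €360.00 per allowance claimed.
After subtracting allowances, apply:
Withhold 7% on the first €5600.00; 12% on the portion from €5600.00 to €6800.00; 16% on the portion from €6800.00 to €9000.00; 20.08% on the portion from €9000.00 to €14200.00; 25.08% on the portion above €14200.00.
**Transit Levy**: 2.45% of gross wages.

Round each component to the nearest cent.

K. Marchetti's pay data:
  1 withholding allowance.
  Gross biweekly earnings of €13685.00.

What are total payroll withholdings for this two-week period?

€2091.74

Provincial Income Tax: taxable = €13685.00 − 1×€360.00 = €13325.00
  €888.00 + 20.08% × (€13325.00 − €9000.00) = €888.00 + 20.08% × €4325.00 = €1756.46
Transit Levy: 2.45% × €13685.00 = €335.28
Total: €1756.46 + €335.28 = €2091.74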